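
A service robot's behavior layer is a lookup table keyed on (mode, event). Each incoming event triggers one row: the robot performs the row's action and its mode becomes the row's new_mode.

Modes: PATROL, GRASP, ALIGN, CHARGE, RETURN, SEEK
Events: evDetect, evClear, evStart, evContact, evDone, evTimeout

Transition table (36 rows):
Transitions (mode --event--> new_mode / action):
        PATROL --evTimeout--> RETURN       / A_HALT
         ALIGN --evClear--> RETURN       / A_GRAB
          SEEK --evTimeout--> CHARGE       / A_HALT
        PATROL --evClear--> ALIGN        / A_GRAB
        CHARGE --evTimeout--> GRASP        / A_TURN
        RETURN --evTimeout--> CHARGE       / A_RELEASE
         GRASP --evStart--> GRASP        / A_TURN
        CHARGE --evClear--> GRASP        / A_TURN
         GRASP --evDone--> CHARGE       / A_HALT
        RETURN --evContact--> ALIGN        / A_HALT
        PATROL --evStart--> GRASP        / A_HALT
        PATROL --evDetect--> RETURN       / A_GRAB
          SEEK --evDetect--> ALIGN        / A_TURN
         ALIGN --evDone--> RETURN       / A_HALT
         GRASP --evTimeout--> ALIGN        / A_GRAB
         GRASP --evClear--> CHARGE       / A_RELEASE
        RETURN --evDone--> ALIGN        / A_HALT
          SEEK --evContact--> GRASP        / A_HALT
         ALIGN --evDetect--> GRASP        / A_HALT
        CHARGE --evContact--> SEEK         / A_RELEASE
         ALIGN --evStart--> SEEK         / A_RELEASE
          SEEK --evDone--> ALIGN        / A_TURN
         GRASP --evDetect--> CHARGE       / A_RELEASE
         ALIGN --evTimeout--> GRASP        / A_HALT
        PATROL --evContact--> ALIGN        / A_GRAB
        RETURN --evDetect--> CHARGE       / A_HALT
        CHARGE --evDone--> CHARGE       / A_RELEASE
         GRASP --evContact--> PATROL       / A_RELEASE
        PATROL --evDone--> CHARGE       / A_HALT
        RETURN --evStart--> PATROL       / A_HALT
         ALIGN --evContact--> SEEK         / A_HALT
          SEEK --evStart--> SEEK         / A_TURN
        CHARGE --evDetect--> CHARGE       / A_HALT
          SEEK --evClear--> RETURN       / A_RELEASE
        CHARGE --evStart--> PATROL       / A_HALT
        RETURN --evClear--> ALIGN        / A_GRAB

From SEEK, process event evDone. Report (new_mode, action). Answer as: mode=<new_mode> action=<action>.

mode=ALIGN action=A_TURN

current mode = SEEK; filter table to that mode:
  (SEEK, evTimeout) → (CHARGE, A_HALT)
  (SEEK, evDetect) → (ALIGN, A_TURN)
  (SEEK, evContact) → (GRASP, A_HALT)
  (SEEK, evDone) → (ALIGN, A_TURN)  ← event matches
  (SEEK, evStart) → (SEEK, A_TURN)
  (SEEK, evClear) → (RETURN, A_RELEASE)
event = evDone selects (ALIGN, A_TURN)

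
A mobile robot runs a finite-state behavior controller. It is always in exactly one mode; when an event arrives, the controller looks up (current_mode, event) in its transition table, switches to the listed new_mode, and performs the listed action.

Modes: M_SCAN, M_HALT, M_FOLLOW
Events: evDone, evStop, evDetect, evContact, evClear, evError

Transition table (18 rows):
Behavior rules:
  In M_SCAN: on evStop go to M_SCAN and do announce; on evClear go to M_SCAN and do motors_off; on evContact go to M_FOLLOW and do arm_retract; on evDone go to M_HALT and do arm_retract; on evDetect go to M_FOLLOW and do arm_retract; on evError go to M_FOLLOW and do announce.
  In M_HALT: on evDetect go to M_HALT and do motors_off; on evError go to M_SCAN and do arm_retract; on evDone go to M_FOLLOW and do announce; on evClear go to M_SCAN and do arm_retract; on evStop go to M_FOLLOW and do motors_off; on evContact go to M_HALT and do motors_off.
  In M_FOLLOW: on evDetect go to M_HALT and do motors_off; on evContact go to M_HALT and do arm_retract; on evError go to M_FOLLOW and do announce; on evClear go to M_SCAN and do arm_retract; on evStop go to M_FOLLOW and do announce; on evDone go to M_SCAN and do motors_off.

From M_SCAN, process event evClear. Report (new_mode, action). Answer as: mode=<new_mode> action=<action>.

current mode = M_SCAN; filter table to that mode:
  (M_SCAN, evStop) → (M_SCAN, announce)
  (M_SCAN, evClear) → (M_SCAN, motors_off)  ← event matches
  (M_SCAN, evContact) → (M_FOLLOW, arm_retract)
  (M_SCAN, evDone) → (M_HALT, arm_retract)
  (M_SCAN, evDetect) → (M_FOLLOW, arm_retract)
  (M_SCAN, evError) → (M_FOLLOW, announce)
event = evClear selects (M_SCAN, motors_off)

mode=M_SCAN action=motors_off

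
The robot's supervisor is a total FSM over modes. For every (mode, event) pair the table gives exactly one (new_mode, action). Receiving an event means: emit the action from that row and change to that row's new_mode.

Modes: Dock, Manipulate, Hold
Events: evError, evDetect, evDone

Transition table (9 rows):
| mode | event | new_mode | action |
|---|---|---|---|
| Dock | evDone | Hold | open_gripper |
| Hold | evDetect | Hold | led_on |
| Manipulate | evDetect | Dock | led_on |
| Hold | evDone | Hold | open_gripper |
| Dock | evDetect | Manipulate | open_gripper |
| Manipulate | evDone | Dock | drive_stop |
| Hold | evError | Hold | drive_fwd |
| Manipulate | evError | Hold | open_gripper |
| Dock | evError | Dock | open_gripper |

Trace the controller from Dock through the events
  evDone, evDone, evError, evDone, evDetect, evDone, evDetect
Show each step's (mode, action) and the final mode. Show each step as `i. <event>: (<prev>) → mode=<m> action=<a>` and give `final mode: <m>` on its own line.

1. evDone: (Dock) → mode=Hold action=open_gripper
2. evDone: (Hold) → mode=Hold action=open_gripper
3. evError: (Hold) → mode=Hold action=drive_fwd
4. evDone: (Hold) → mode=Hold action=open_gripper
5. evDetect: (Hold) → mode=Hold action=led_on
6. evDone: (Hold) → mode=Hold action=open_gripper
7. evDetect: (Hold) → mode=Hold action=led_on

final mode: Hold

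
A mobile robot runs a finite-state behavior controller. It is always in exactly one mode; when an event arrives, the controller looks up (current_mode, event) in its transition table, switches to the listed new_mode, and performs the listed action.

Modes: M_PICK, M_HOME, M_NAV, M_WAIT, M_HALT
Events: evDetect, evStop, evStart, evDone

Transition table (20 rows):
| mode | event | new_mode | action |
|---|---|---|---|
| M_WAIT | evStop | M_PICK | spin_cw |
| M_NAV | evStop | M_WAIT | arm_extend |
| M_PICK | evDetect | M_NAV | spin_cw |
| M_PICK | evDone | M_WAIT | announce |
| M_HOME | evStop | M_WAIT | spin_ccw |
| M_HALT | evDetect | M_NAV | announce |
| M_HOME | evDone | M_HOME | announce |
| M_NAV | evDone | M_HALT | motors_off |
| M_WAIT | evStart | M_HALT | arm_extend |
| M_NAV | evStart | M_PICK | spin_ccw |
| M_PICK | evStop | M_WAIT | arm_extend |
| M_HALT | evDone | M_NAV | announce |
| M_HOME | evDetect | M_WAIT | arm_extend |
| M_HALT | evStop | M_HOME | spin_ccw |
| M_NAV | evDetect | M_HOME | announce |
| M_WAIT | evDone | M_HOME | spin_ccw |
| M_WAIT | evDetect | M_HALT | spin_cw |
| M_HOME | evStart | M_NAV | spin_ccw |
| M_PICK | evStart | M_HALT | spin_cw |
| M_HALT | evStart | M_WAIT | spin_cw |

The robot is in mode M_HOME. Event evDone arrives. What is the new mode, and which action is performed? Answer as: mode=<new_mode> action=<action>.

mode=M_HOME action=announce

current mode = M_HOME; filter table to that mode:
  (M_HOME, evStop) → (M_WAIT, spin_ccw)
  (M_HOME, evDone) → (M_HOME, announce)  ← event matches
  (M_HOME, evDetect) → (M_WAIT, arm_extend)
  (M_HOME, evStart) → (M_NAV, spin_ccw)
event = evDone selects (M_HOME, announce)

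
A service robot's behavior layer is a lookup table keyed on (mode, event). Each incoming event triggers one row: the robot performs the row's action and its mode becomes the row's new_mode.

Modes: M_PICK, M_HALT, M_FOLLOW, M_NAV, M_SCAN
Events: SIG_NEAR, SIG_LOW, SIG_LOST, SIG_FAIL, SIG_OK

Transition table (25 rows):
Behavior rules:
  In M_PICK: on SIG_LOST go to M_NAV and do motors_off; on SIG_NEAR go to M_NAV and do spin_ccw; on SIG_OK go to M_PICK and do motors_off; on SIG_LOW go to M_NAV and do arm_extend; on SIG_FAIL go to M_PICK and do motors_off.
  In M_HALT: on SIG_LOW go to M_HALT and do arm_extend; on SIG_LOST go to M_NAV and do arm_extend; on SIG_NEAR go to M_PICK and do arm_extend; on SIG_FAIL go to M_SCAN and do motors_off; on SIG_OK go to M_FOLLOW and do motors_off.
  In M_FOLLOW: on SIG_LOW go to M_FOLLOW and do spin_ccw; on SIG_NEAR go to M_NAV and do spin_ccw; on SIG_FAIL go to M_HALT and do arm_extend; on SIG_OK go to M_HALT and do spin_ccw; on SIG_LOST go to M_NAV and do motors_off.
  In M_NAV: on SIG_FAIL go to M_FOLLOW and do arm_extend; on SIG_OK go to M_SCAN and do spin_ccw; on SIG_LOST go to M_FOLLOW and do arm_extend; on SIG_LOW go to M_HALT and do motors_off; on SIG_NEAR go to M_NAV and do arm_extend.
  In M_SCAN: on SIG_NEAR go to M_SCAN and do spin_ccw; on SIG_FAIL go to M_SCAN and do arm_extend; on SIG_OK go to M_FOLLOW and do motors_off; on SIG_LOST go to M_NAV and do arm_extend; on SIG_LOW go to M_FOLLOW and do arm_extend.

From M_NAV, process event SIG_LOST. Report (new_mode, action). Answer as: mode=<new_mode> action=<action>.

mode=M_FOLLOW action=arm_extend

current mode = M_NAV; filter table to that mode:
  (M_NAV, SIG_FAIL) → (M_FOLLOW, arm_extend)
  (M_NAV, SIG_OK) → (M_SCAN, spin_ccw)
  (M_NAV, SIG_LOST) → (M_FOLLOW, arm_extend)  ← event matches
  (M_NAV, SIG_LOW) → (M_HALT, motors_off)
  (M_NAV, SIG_NEAR) → (M_NAV, arm_extend)
event = SIG_LOST selects (M_FOLLOW, arm_extend)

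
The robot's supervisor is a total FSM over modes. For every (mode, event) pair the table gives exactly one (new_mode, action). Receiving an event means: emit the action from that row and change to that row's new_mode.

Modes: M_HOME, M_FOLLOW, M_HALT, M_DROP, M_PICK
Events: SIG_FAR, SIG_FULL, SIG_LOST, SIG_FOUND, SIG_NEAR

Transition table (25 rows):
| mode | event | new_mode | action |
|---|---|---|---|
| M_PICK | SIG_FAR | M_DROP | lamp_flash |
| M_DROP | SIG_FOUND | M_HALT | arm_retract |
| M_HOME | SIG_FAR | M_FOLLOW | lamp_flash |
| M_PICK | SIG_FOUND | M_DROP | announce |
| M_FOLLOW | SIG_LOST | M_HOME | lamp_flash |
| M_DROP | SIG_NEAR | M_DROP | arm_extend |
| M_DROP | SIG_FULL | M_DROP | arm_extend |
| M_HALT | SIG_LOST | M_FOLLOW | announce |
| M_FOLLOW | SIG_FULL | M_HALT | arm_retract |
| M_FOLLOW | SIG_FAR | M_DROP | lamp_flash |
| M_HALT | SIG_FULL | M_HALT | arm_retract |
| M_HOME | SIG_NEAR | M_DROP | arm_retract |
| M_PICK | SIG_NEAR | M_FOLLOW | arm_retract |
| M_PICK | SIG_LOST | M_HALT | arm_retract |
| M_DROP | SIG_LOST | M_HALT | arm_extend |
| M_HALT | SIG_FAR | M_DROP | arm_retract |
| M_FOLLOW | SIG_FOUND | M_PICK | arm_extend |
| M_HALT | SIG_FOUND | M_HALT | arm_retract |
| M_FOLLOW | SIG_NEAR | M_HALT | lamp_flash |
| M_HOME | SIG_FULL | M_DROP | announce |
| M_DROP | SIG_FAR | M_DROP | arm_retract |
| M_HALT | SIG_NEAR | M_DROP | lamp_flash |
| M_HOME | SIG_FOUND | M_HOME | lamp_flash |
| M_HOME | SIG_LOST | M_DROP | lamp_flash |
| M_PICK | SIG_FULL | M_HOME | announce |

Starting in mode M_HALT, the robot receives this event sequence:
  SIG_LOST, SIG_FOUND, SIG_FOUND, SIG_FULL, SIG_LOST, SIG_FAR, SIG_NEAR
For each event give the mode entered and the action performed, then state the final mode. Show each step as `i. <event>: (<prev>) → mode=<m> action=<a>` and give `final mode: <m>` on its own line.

1. SIG_LOST: (M_HALT) → mode=M_FOLLOW action=announce
2. SIG_FOUND: (M_FOLLOW) → mode=M_PICK action=arm_extend
3. SIG_FOUND: (M_PICK) → mode=M_DROP action=announce
4. SIG_FULL: (M_DROP) → mode=M_DROP action=arm_extend
5. SIG_LOST: (M_DROP) → mode=M_HALT action=arm_extend
6. SIG_FAR: (M_HALT) → mode=M_DROP action=arm_retract
7. SIG_NEAR: (M_DROP) → mode=M_DROP action=arm_extend

final mode: M_DROP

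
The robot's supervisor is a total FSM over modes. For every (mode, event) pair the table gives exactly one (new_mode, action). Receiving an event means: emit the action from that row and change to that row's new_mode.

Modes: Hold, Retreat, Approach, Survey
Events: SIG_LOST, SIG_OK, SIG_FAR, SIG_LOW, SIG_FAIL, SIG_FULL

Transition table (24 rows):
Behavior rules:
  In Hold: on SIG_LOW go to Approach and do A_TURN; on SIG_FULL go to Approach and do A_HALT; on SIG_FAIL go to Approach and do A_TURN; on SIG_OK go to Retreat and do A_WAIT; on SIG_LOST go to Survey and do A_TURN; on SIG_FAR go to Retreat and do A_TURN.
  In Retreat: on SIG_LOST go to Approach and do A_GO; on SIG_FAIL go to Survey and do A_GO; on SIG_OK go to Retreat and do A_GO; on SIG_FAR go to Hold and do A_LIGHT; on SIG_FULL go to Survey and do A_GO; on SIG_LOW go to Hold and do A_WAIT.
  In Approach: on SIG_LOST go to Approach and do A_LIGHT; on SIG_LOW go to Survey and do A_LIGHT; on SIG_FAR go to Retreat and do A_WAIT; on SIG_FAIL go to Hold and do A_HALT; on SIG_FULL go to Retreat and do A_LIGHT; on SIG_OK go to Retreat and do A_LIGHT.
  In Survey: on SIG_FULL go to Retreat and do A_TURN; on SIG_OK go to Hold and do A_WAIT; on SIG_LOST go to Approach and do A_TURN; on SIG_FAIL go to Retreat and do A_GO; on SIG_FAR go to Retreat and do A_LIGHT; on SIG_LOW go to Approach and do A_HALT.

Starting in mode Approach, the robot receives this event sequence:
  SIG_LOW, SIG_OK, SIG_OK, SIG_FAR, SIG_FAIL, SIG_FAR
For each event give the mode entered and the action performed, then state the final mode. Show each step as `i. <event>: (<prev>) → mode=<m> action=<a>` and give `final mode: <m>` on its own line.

1. SIG_LOW: (Approach) → mode=Survey action=A_LIGHT
2. SIG_OK: (Survey) → mode=Hold action=A_WAIT
3. SIG_OK: (Hold) → mode=Retreat action=A_WAIT
4. SIG_FAR: (Retreat) → mode=Hold action=A_LIGHT
5. SIG_FAIL: (Hold) → mode=Approach action=A_TURN
6. SIG_FAR: (Approach) → mode=Retreat action=A_WAIT

final mode: Retreat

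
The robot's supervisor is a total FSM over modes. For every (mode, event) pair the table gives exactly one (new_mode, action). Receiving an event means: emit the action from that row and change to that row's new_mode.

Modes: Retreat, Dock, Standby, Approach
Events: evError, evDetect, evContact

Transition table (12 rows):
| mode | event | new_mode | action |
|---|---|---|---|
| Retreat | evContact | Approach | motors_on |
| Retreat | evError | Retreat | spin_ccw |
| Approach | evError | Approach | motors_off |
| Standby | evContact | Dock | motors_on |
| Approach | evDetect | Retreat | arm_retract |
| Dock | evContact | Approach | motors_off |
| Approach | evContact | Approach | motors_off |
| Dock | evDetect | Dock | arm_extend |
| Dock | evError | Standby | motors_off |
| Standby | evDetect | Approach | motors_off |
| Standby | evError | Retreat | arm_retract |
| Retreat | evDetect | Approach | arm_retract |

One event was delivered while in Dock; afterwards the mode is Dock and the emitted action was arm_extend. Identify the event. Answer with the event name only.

evDetect

try evError: (Dock, evError) → (Standby, motors_off)
try evDetect: (Dock, evDetect) → (Dock, arm_extend)  ← matches
try evContact: (Dock, evContact) → (Approach, motors_off)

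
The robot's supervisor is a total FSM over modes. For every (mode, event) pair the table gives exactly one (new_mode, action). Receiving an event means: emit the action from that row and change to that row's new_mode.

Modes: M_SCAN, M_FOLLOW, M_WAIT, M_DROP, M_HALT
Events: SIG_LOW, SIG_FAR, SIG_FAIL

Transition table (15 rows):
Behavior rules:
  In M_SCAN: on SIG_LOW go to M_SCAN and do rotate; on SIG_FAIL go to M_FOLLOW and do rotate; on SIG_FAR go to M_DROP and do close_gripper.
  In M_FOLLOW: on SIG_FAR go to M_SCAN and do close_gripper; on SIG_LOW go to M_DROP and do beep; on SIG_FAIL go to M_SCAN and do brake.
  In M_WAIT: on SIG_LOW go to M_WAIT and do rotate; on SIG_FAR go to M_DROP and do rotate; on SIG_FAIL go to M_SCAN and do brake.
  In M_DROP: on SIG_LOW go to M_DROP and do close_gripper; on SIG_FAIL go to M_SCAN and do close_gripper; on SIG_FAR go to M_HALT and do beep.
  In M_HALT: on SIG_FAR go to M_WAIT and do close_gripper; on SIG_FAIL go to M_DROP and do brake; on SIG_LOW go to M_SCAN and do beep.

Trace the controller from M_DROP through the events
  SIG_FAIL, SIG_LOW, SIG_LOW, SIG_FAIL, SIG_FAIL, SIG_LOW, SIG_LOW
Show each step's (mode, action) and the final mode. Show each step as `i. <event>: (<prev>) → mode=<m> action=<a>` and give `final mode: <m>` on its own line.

final mode: M_SCAN

1. SIG_FAIL: (M_DROP) → mode=M_SCAN action=close_gripper
2. SIG_LOW: (M_SCAN) → mode=M_SCAN action=rotate
3. SIG_LOW: (M_SCAN) → mode=M_SCAN action=rotate
4. SIG_FAIL: (M_SCAN) → mode=M_FOLLOW action=rotate
5. SIG_FAIL: (M_FOLLOW) → mode=M_SCAN action=brake
6. SIG_LOW: (M_SCAN) → mode=M_SCAN action=rotate
7. SIG_LOW: (M_SCAN) → mode=M_SCAN action=rotate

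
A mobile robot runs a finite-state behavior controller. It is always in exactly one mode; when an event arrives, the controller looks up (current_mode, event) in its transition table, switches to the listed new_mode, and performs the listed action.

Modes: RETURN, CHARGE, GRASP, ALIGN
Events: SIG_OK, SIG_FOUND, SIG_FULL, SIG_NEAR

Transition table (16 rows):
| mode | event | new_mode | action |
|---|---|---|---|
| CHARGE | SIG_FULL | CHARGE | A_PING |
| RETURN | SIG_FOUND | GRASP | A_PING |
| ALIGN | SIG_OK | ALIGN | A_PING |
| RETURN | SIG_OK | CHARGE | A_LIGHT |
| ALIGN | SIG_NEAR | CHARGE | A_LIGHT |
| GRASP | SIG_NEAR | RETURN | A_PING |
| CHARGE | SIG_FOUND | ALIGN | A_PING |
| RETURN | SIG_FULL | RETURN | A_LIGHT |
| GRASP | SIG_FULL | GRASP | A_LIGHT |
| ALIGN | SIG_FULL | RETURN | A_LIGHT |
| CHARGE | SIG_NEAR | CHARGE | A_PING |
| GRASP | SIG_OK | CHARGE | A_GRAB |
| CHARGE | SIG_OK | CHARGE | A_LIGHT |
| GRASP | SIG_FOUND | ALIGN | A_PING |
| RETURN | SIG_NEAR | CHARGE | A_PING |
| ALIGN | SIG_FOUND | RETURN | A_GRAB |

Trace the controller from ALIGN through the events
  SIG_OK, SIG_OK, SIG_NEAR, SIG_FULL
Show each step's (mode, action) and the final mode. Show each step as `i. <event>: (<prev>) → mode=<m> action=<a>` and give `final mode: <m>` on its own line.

1. SIG_OK: (ALIGN) → mode=ALIGN action=A_PING
2. SIG_OK: (ALIGN) → mode=ALIGN action=A_PING
3. SIG_NEAR: (ALIGN) → mode=CHARGE action=A_LIGHT
4. SIG_FULL: (CHARGE) → mode=CHARGE action=A_PING

final mode: CHARGE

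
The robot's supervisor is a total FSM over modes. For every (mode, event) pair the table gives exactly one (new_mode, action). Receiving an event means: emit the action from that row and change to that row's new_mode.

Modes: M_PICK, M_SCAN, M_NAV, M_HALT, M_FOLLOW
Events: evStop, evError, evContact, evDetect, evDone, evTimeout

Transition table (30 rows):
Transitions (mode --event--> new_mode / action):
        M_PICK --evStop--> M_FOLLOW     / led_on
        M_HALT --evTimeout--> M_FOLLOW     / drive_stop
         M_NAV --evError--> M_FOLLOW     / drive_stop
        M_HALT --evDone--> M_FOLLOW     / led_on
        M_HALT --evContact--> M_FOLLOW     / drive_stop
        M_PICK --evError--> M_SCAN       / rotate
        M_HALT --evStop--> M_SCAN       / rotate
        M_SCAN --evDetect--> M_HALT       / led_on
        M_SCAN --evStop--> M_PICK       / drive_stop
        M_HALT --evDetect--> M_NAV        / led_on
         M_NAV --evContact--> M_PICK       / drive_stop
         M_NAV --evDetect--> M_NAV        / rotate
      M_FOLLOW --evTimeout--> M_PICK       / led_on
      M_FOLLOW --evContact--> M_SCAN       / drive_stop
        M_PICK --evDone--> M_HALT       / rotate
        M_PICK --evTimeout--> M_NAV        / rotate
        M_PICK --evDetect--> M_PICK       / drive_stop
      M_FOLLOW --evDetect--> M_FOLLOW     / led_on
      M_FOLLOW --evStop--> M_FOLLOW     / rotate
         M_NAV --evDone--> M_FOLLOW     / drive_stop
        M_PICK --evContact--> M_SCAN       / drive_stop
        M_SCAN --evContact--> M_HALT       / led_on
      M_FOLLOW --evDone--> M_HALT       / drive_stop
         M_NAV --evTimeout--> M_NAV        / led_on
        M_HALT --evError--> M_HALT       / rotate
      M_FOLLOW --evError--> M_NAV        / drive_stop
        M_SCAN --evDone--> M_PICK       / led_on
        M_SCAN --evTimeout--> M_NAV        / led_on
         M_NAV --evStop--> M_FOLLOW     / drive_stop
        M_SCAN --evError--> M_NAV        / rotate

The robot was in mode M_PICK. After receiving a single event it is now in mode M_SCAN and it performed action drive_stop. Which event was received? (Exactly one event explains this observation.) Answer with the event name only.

try evStop: (M_PICK, evStop) → (M_FOLLOW, led_on)
try evError: (M_PICK, evError) → (M_SCAN, rotate)
try evContact: (M_PICK, evContact) → (M_SCAN, drive_stop)  ← matches
try evDetect: (M_PICK, evDetect) → (M_PICK, drive_stop)
try evDone: (M_PICK, evDone) → (M_HALT, rotate)
try evTimeout: (M_PICK, evTimeout) → (M_NAV, rotate)

evContact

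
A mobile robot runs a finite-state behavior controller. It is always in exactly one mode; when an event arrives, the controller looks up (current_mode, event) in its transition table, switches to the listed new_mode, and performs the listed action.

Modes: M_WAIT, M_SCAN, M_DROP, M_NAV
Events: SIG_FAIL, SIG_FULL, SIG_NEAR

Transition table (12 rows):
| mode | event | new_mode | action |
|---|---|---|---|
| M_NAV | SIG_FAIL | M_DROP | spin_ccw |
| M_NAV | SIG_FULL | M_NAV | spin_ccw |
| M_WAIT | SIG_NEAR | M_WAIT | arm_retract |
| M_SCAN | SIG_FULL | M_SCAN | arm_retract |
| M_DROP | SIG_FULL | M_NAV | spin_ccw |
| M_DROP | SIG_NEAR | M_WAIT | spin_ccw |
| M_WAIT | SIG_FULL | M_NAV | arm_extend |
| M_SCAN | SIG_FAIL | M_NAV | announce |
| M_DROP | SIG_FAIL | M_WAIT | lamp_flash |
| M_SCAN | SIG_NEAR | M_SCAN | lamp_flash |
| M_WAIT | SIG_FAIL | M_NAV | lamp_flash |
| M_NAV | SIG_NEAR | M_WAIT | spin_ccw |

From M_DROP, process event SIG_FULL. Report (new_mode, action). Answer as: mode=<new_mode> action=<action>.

current mode = M_DROP; filter table to that mode:
  (M_DROP, SIG_FULL) → (M_NAV, spin_ccw)  ← event matches
  (M_DROP, SIG_NEAR) → (M_WAIT, spin_ccw)
  (M_DROP, SIG_FAIL) → (M_WAIT, lamp_flash)
event = SIG_FULL selects (M_NAV, spin_ccw)

mode=M_NAV action=spin_ccw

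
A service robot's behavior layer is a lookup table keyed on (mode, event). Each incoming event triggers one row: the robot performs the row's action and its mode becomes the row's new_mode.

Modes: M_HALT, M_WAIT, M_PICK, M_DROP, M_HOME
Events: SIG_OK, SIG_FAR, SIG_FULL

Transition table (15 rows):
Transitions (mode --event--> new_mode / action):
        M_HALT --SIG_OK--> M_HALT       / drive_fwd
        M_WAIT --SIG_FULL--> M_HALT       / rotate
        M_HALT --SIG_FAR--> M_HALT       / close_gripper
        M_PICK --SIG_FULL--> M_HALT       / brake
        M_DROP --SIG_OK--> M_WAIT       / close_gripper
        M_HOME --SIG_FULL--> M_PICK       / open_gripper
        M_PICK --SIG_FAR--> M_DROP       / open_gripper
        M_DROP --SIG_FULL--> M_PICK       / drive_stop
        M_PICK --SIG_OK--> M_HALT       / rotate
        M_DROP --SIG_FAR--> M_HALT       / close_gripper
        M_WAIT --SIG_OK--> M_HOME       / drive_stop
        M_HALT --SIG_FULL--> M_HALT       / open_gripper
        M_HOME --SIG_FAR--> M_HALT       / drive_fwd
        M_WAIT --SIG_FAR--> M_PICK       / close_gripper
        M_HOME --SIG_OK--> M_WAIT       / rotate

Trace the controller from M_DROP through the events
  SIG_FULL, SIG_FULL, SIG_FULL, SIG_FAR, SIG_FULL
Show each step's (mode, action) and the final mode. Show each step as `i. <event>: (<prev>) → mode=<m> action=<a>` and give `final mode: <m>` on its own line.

1. SIG_FULL: (M_DROP) → mode=M_PICK action=drive_stop
2. SIG_FULL: (M_PICK) → mode=M_HALT action=brake
3. SIG_FULL: (M_HALT) → mode=M_HALT action=open_gripper
4. SIG_FAR: (M_HALT) → mode=M_HALT action=close_gripper
5. SIG_FULL: (M_HALT) → mode=M_HALT action=open_gripper

final mode: M_HALT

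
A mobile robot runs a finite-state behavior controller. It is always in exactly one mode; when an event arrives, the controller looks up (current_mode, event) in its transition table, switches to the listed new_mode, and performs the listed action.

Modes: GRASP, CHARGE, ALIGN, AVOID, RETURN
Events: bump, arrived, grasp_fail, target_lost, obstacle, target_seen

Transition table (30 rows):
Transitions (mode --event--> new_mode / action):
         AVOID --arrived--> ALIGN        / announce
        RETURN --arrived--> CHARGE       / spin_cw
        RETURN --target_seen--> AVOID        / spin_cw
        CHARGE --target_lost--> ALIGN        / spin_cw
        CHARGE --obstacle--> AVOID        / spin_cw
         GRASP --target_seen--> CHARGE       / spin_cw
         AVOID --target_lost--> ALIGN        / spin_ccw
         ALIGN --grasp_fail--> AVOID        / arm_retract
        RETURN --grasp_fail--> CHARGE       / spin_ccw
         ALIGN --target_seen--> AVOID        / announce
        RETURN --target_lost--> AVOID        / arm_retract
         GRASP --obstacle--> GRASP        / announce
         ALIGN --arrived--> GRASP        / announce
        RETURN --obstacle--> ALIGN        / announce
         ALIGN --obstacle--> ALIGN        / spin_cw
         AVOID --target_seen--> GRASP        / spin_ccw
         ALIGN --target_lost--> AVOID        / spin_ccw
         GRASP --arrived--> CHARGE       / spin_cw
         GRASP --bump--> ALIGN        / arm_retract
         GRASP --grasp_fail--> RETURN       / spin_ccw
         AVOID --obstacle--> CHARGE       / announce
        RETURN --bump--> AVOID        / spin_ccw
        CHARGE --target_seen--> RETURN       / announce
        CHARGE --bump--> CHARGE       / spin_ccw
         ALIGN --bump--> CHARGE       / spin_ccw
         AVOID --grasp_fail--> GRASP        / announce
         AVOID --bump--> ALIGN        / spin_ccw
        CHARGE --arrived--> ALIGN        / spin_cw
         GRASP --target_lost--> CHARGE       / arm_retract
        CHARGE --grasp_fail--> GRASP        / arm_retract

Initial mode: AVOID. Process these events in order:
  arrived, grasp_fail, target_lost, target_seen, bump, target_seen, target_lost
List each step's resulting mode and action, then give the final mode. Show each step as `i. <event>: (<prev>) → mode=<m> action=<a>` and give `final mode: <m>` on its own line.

final mode: ALIGN

1. arrived: (AVOID) → mode=ALIGN action=announce
2. grasp_fail: (ALIGN) → mode=AVOID action=arm_retract
3. target_lost: (AVOID) → mode=ALIGN action=spin_ccw
4. target_seen: (ALIGN) → mode=AVOID action=announce
5. bump: (AVOID) → mode=ALIGN action=spin_ccw
6. target_seen: (ALIGN) → mode=AVOID action=announce
7. target_lost: (AVOID) → mode=ALIGN action=spin_ccw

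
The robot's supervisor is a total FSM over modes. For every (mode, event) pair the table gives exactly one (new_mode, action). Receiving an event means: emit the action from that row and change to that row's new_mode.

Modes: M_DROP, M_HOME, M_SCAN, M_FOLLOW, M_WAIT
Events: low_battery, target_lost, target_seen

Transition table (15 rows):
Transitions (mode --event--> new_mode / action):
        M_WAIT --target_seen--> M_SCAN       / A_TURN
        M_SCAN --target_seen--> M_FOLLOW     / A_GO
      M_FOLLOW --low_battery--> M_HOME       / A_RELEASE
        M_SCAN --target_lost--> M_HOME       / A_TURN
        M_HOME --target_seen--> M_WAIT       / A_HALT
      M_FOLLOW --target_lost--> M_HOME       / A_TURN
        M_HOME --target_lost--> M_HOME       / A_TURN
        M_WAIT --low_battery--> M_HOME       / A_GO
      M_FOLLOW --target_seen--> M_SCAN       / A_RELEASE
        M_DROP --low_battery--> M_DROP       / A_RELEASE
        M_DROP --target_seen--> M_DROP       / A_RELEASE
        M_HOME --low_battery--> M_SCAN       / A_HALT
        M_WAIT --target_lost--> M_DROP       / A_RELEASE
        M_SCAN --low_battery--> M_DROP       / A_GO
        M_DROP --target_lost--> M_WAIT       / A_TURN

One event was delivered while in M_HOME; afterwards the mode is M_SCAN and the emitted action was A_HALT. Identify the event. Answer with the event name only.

try low_battery: (M_HOME, low_battery) → (M_SCAN, A_HALT)  ← matches
try target_lost: (M_HOME, target_lost) → (M_HOME, A_TURN)
try target_seen: (M_HOME, target_seen) → (M_WAIT, A_HALT)

low_battery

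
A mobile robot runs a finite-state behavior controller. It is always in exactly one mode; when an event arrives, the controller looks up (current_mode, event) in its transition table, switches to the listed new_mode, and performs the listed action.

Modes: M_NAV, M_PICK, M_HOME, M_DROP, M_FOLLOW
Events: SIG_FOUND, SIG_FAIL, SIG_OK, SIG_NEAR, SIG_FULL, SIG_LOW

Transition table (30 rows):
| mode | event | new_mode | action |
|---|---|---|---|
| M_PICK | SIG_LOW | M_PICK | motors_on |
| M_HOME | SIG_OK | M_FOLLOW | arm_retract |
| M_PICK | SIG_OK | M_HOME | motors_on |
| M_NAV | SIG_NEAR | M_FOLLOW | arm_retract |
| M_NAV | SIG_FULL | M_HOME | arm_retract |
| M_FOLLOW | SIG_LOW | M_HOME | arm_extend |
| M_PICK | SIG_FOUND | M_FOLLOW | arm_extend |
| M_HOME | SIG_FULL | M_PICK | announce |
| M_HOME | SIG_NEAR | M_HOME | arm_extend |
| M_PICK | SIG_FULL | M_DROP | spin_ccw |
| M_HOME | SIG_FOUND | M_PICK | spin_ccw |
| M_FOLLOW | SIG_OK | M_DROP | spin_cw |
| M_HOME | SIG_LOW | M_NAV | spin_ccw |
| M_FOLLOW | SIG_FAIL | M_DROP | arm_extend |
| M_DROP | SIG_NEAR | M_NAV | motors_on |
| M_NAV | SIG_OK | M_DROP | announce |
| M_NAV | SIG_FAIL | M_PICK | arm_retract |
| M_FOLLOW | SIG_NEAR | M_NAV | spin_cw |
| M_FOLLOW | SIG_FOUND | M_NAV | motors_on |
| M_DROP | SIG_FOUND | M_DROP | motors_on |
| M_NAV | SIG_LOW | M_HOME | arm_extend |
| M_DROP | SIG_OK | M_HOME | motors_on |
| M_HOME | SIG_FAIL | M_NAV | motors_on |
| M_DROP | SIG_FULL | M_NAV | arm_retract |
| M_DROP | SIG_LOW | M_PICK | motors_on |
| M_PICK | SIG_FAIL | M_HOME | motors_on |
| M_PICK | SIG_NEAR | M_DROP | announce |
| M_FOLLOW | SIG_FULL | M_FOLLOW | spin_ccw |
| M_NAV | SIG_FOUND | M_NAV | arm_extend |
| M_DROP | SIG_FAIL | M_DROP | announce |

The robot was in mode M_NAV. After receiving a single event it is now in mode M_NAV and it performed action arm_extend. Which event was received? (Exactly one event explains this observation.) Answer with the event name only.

SIG_FOUND

try SIG_FOUND: (M_NAV, SIG_FOUND) → (M_NAV, arm_extend)  ← matches
try SIG_FAIL: (M_NAV, SIG_FAIL) → (M_PICK, arm_retract)
try SIG_OK: (M_NAV, SIG_OK) → (M_DROP, announce)
try SIG_NEAR: (M_NAV, SIG_NEAR) → (M_FOLLOW, arm_retract)
try SIG_FULL: (M_NAV, SIG_FULL) → (M_HOME, arm_retract)
try SIG_LOW: (M_NAV, SIG_LOW) → (M_HOME, arm_extend)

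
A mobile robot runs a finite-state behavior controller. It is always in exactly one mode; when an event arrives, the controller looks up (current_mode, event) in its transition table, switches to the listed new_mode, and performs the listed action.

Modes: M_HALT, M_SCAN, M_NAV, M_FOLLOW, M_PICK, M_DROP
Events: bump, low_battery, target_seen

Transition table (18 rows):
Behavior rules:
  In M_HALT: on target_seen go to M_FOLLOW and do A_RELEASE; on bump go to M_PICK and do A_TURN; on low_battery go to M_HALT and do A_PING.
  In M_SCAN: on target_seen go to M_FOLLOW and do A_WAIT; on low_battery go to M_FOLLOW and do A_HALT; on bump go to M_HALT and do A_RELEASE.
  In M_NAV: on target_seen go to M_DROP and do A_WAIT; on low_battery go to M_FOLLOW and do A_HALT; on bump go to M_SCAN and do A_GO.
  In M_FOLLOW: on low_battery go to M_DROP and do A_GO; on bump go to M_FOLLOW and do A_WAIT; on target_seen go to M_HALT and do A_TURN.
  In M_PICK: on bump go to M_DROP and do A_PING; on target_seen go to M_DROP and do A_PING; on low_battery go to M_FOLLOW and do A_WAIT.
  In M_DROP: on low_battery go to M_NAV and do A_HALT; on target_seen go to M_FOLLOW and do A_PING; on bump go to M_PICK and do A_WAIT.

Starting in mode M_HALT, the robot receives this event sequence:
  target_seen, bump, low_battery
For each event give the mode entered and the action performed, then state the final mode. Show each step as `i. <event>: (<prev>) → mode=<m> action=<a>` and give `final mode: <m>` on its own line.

final mode: M_DROP

1. target_seen: (M_HALT) → mode=M_FOLLOW action=A_RELEASE
2. bump: (M_FOLLOW) → mode=M_FOLLOW action=A_WAIT
3. low_battery: (M_FOLLOW) → mode=M_DROP action=A_GO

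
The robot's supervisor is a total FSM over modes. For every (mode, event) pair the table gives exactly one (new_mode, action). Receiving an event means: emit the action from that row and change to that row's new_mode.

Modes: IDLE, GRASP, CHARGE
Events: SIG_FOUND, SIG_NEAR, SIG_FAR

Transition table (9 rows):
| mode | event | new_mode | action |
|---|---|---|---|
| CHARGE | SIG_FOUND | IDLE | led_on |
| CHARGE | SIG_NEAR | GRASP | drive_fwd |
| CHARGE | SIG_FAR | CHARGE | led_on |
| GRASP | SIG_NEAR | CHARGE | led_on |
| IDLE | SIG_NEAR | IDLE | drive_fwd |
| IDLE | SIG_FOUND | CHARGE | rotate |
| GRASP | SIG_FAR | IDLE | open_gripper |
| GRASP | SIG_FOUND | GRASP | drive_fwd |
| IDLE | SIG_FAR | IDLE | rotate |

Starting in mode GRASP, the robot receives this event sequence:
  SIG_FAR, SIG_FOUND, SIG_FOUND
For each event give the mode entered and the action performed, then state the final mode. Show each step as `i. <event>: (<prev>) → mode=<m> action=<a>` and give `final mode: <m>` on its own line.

final mode: IDLE

1. SIG_FAR: (GRASP) → mode=IDLE action=open_gripper
2. SIG_FOUND: (IDLE) → mode=CHARGE action=rotate
3. SIG_FOUND: (CHARGE) → mode=IDLE action=led_on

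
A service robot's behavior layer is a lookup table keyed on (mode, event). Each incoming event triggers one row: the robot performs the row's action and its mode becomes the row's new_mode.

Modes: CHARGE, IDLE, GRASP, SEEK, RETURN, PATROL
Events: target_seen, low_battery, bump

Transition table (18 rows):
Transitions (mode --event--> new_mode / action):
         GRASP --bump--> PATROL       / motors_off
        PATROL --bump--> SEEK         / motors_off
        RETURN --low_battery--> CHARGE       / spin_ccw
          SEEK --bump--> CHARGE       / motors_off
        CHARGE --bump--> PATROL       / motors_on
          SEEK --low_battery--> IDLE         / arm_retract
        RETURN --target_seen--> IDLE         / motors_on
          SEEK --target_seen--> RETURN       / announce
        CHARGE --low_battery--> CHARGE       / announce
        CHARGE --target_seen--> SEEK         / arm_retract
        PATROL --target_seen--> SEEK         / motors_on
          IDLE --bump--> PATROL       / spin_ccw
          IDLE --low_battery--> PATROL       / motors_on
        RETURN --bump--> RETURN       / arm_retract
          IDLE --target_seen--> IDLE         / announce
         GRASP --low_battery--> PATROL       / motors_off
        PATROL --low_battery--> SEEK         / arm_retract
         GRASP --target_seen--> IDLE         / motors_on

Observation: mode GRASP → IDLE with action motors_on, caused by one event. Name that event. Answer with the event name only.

try target_seen: (GRASP, target_seen) → (IDLE, motors_on)  ← matches
try low_battery: (GRASP, low_battery) → (PATROL, motors_off)
try bump: (GRASP, bump) → (PATROL, motors_off)

target_seen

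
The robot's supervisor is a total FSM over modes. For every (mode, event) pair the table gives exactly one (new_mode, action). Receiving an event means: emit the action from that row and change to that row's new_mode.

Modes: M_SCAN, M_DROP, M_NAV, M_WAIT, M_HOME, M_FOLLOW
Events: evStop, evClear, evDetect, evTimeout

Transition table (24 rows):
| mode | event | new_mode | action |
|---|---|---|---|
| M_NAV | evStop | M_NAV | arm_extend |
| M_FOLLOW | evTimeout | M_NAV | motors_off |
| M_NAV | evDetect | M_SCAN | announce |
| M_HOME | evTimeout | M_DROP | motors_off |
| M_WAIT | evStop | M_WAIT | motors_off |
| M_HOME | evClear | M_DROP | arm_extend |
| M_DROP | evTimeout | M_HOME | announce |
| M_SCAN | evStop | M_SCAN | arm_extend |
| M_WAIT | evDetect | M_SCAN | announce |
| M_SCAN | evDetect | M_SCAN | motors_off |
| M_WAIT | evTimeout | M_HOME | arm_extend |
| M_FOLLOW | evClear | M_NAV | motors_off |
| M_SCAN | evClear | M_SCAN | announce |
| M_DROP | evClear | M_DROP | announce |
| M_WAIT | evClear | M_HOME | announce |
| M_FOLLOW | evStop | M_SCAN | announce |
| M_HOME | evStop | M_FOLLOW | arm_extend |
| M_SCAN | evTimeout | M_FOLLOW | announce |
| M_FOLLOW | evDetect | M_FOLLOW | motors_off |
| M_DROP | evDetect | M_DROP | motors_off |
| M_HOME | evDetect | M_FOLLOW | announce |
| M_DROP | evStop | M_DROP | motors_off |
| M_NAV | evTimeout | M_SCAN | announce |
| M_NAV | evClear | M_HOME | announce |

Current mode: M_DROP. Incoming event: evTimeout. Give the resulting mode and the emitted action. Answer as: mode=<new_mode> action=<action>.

mode=M_HOME action=announce

current mode = M_DROP; filter table to that mode:
  (M_DROP, evTimeout) → (M_HOME, announce)  ← event matches
  (M_DROP, evClear) → (M_DROP, announce)
  (M_DROP, evDetect) → (M_DROP, motors_off)
  (M_DROP, evStop) → (M_DROP, motors_off)
event = evTimeout selects (M_HOME, announce)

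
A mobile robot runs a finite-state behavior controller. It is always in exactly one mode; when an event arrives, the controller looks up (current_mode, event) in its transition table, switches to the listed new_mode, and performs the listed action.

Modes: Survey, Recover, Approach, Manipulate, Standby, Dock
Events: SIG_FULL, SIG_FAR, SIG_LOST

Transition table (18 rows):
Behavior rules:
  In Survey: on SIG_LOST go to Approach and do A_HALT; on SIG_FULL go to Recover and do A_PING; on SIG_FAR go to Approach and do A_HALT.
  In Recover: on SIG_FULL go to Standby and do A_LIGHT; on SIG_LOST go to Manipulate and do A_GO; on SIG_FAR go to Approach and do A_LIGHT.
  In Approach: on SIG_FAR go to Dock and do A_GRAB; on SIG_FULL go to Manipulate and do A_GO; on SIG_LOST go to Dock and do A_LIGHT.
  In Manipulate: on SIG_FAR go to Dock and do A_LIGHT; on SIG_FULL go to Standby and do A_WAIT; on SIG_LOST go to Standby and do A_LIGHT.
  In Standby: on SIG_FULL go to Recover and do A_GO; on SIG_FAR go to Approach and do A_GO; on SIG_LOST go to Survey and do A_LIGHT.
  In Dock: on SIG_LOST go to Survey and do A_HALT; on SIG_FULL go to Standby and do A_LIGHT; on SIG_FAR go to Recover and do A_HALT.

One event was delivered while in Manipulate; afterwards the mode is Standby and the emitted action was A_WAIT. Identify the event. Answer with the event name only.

SIG_FULL

try SIG_FULL: (Manipulate, SIG_FULL) → (Standby, A_WAIT)  ← matches
try SIG_FAR: (Manipulate, SIG_FAR) → (Dock, A_LIGHT)
try SIG_LOST: (Manipulate, SIG_LOST) → (Standby, A_LIGHT)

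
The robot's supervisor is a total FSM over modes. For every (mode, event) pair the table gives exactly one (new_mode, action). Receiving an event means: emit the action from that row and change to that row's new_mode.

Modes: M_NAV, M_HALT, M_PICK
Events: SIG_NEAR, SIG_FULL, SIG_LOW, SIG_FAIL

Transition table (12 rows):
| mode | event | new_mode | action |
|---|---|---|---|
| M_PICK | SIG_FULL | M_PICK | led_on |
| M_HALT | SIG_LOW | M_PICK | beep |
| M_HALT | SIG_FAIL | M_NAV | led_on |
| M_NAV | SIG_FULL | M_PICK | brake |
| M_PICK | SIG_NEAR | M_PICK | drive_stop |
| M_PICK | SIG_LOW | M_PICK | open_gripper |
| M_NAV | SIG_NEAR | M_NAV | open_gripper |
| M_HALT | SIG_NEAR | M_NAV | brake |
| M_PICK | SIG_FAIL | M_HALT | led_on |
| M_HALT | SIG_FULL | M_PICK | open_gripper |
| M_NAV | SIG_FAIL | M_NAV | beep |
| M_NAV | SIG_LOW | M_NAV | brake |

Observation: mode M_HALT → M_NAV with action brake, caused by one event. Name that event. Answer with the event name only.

SIG_NEAR

try SIG_NEAR: (M_HALT, SIG_NEAR) → (M_NAV, brake)  ← matches
try SIG_FULL: (M_HALT, SIG_FULL) → (M_PICK, open_gripper)
try SIG_LOW: (M_HALT, SIG_LOW) → (M_PICK, beep)
try SIG_FAIL: (M_HALT, SIG_FAIL) → (M_NAV, led_on)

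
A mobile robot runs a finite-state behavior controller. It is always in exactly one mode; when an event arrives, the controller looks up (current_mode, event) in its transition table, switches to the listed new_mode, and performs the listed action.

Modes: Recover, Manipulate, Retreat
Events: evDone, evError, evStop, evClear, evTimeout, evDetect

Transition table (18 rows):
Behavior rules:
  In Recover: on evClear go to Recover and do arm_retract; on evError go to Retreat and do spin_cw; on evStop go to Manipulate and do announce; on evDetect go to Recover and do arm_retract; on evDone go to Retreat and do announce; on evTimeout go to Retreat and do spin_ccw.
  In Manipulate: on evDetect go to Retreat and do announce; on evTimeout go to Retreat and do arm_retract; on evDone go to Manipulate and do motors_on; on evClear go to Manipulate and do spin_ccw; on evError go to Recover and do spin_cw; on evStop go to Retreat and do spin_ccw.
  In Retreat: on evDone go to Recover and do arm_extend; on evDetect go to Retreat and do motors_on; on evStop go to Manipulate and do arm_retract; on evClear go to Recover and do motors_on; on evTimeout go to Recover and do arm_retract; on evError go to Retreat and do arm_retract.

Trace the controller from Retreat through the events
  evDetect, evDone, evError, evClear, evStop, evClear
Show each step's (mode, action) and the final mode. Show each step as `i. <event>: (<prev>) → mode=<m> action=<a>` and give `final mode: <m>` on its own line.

1. evDetect: (Retreat) → mode=Retreat action=motors_on
2. evDone: (Retreat) → mode=Recover action=arm_extend
3. evError: (Recover) → mode=Retreat action=spin_cw
4. evClear: (Retreat) → mode=Recover action=motors_on
5. evStop: (Recover) → mode=Manipulate action=announce
6. evClear: (Manipulate) → mode=Manipulate action=spin_ccw

final mode: Manipulate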